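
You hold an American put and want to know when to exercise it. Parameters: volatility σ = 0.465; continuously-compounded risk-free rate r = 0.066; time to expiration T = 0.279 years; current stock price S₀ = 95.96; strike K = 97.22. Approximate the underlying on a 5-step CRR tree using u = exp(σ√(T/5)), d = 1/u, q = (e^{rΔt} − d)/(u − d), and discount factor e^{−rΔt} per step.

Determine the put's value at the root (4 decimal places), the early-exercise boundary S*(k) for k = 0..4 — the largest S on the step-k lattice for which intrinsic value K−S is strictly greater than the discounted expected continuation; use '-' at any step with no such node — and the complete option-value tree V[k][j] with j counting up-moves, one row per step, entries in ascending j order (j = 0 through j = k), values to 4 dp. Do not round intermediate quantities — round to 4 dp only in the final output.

Δt=0.05580  u=1.11610  d=0.89598  q=0.48933  discount=0.99632
step 5 (expiry): payoffs max(K−S,0) = 41.8123 28.1995 11.2422 0.0000 0.0000 0.0000
step 4: (k=4,j=0): S=61.8407, (K−S)⁺=35.3793, hold=35.0219 ⇒ V=35.3793 exercise | (k=4,j=1): S=77.0340, (K−S)⁺=20.1860, hold=19.8286 ⇒ V=20.1860 exercise | (k=4,j=2): S=95.9600, (K−S)⁺=1.2600, hold=5.7200 ⇒ V=5.7200 continue | (k=4,j=3): S=119.5358, (K−S)⁺=0.0000, hold=0.0000 ⇒ V=0.0000 continue | (k=4,j=4): S=148.9039, (K−S)⁺=0.0000, hold=0.0000 ⇒ V=0.0000 continue  boundary S*=77.0340
step 3: (k=3,j=0): S=69.0205, (K−S)⁺=28.1995, hold=27.8421 ⇒ V=28.1995 exercise | (k=3,j=1): S=85.9778, (K−S)⁺=11.2422, hold=13.0592 ⇒ V=13.0592 continue | (k=3,j=2): S=107.1012, (K−S)⁺=0.0000, hold=2.9103 ⇒ V=2.9103 continue | (k=3,j=3): S=133.4142, (K−S)⁺=0.0000, hold=0.0000 ⇒ V=0.0000 continue  boundary S*=69.0205
step 2: (k=2,j=0): S=77.0340, (K−S)⁺=20.1860, hold=20.7145 ⇒ V=20.7145 continue | (k=2,j=1): S=95.9600, (K−S)⁺=1.2600, hold=8.0633 ⇒ V=8.0633 continue | (k=2,j=2): S=119.5358, (K−S)⁺=0.0000, hold=1.4807 ⇒ V=1.4807 continue  boundary S*=-
step 1: (k=1,j=0): S=85.9778, (K−S)⁺=11.2422, hold=14.4705 ⇒ V=14.4705 continue | (k=1,j=1): S=107.1012, (K−S)⁺=0.0000, hold=4.8245 ⇒ V=4.8245 continue  boundary S*=-
step 0: (k=0,j=0): S=95.9600, (K−S)⁺=1.2600, hold=9.7146 ⇒ V=9.7146 continue  boundary S*=-

price = 9.7146
boundary = - - - 69.0205 77.0340
tree:
9.7146
14.4705 4.8245
20.7145 8.0633 1.4807
28.1995 13.0592 2.9103 0.0000
35.3793 20.1860 5.7200 0.0000 0.0000
41.8123 28.1995 11.2422 0.0000 0.0000 0.0000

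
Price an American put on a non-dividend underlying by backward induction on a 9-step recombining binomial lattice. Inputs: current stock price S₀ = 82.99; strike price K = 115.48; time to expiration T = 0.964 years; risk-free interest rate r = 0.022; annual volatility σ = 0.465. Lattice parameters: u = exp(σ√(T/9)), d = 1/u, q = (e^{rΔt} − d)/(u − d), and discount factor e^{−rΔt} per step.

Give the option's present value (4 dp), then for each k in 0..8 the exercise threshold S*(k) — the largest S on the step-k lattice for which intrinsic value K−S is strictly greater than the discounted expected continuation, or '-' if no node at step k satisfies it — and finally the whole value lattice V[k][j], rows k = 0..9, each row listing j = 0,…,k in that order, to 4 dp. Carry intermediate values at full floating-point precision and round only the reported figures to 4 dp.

price = 37.4489
boundary = - - - 52.5711 61.2125 52.5711 61.2125 71.2743 82.9900
tree:
37.4489
45.7664 28.2482
54.4072 36.2425 19.3661
62.9089 45.0838 26.4444 11.4734
70.3304 54.2675 34.9436 16.9833 5.3114
76.7041 62.9089 44.4680 24.3680 8.7328 1.4761
82.1781 70.3304 54.2675 33.6296 14.0360 2.7903 0.0000
86.8794 76.7041 62.9089 44.2057 21.8601 5.2747 0.0000 0.0000
90.9169 82.1781 70.3304 54.2675 32.4900 9.9709 0.0000 0.0000 0.0000
94.3845 86.8794 76.7041 62.9089 44.2057 18.8485 0.0000 0.0000 0.0000 0.0000

Δt=0.10711, u=1.16437, d=0.85883, q=0.46975, disc=e^(-rΔt)=0.99765
k=9 terminal: V=max(K-S,0) → 94.3845 86.8794 76.7041 62.9089 44.2057 18.8485 0.0000 0.0000 0.0000 0.0000
k=8: j=0 S=24.5631 intr=90.9169 cont=90.6451 V=90.9169[EX]; j=1 S=33.3019 intr=82.1781 cont=81.9063 V=82.1781[EX]; j=2 S=45.1496 intr=70.3304 cont=70.0586 V=70.3304[EX]; j=3 S=61.2125 intr=54.2675 cont=53.9957 V=54.2675[EX]; j=4 S=82.9900 intr=32.4900 cont=32.2182 V=32.4900[EX]; j=5 S=112.5153 intr=2.9647 cont=9.9709 V=9.9709[hold]; j=6 S=152.5447 intr=0.0000 cont=0.0000 V=0.0000[hold]; j=7 S=206.8154 intr=0.0000 cont=0.0000 V=0.0000[hold]; j=8 S=280.3939 intr=0.0000 cont=0.0000 V=0.0000[hold]  S*(8)=82.9900
k=7: j=0 S=28.6006 intr=86.8794 cont=86.6076 V=86.8794[EX]; j=1 S=38.7759 intr=76.7041 cont=76.4323 V=76.7041[EX]; j=2 S=52.5711 intr=62.9089 cont=62.6371 V=62.9089[EX]; j=3 S=71.2743 intr=44.2057 cont=43.9339 V=44.2057[EX]; j=4 S=96.6315 intr=18.8485 cont=21.8601 V=21.8601[hold]; j=5 S=131.0100 intr=0.0000 cont=5.2747 V=5.2747[hold]; j=6 S=177.6193 intr=0.0000 cont=0.0000 V=0.0000[hold]; j=7 S=240.8107 intr=0.0000 cont=0.0000 V=0.0000[hold]  S*(7)=71.2743
k=6: j=0 S=33.3019 intr=82.1781 cont=81.9063 V=82.1781[EX]; j=1 S=45.1496 intr=70.3304 cont=70.0586 V=70.3304[EX]; j=2 S=61.2125 intr=54.2675 cont=53.9957 V=54.2675[EX]; j=3 S=82.9900 intr=32.4900 cont=33.6296 V=33.6296[hold]; j=4 S=112.5153 intr=2.9647 cont=14.0360 V=14.0360[hold]; j=5 S=152.5447 intr=0.0000 cont=2.7903 V=2.7903[hold]; j=6 S=206.8154 intr=0.0000 cont=0.0000 V=0.0000[hold]  S*(6)=61.2125
k=5: j=0 S=38.7759 intr=76.7041 cont=76.4323 V=76.7041[EX]; j=1 S=52.5711 intr=62.9089 cont=62.6371 V=62.9089[EX]; j=2 S=71.2743 intr=44.2057 cont=44.4680 V=44.4680[hold]; j=3 S=96.6315 intr=18.8485 cont=24.3680 V=24.3680[hold]; j=4 S=131.0100 intr=0.0000 cont=8.7328 V=8.7328[hold]; j=5 S=177.6193 intr=0.0000 cont=1.4761 V=1.4761[hold]  S*(5)=52.5711
k=4: j=0 S=45.1496 intr=70.3304 cont=70.0586 V=70.3304[EX]; j=1 S=61.2125 intr=54.2675 cont=54.1186 V=54.2675[EX]; j=2 S=82.9900 intr=32.4900 cont=34.9436 V=34.9436[hold]; j=3 S=112.5153 intr=2.9647 cont=16.9833 V=16.9833[hold]; j=4 S=152.5447 intr=0.0000 cont=5.3114 V=5.3114[hold]  S*(4)=61.2125
k=3: j=0 S=52.5711 intr=62.9089 cont=62.6371 V=62.9089[EX]; j=1 S=71.2743 intr=44.2057 cont=45.0838 V=45.0838[hold]; j=2 S=96.6315 intr=18.8485 cont=26.4444 V=26.4444[hold]; j=3 S=131.0100 intr=0.0000 cont=11.4734 V=11.4734[hold]  S*(3)=52.5711
k=2: j=0 S=61.2125 intr=54.2675 cont=54.4072 V=54.4072[hold]; j=1 S=82.9900 intr=32.4900 cont=36.2425 V=36.2425[hold]; j=2 S=112.5153 intr=2.9647 cont=19.3661 V=19.3661[hold]  S*(2)=-
k=1: j=0 S=71.2743 intr=44.2057 cont=45.7664 V=45.7664[hold]; j=1 S=96.6315 intr=18.8485 cont=28.2482 V=28.2482[hold]  S*(1)=-
k=0: j=0 S=82.9900 intr=32.4900 cont=37.4489 V=37.4489[hold]  S*(0)=-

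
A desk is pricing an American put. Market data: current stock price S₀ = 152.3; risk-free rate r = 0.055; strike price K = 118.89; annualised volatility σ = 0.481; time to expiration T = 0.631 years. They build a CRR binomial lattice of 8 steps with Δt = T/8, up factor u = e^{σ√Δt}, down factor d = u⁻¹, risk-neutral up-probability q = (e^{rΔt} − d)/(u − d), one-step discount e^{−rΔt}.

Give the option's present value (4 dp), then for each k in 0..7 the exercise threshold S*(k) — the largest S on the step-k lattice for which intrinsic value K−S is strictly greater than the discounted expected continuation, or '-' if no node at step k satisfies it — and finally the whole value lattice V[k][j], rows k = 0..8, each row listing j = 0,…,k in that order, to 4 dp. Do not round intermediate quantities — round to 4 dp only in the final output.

Δt=0.07888  u=1.14464  d=0.87364  q=0.48232  discount=0.99567
step 8 (expiry): payoffs max(K−S,0) = 67.2057 51.1736 30.1685 2.6476 0.0000 0.0000 0.0000 0.0000 0.0000
step 7: (k=7,j=0): S=59.1597, (K−S)⁺=59.7303, hold=59.2157 ⇒ V=59.7303 exercise | (k=7,j=1): S=77.5107, (K−S)⁺=41.3793, hold=40.8647 ⇒ V=41.3793 exercise | (k=7,j=2): S=101.5539, (K−S)⁺=17.3361, hold=16.8214 ⇒ V=17.3361 exercise | (k=7,j=3): S=133.0553, (K−S)⁺=0.0000, hold=1.3647 ⇒ V=1.3647 continue | (k=7,j=4): S=174.3282, (K−S)⁺=0.0000, hold=0.0000 ⇒ V=0.0000 continue | (k=7,j=5): S=228.4036, (K−S)⁺=0.0000, hold=0.0000 ⇒ V=0.0000 continue | (k=7,j=6): S=299.2529, (K−S)⁺=0.0000, hold=0.0000 ⇒ V=0.0000 continue | (k=7,j=7): S=392.0792, (K−S)⁺=0.0000, hold=0.0000 ⇒ V=0.0000 continue  boundary S*=101.5539
step 6: (k=6,j=0): S=67.7164, (K−S)⁺=51.1736, hold=50.6590 ⇒ V=51.1736 exercise | (k=6,j=1): S=88.7215, (K−S)⁺=30.1685, hold=29.6538 ⇒ V=30.1685 exercise | (k=6,j=2): S=116.2424, (K−S)⁺=2.6476, hold=9.5910 ⇒ V=9.5910 continue | (k=6,j=3): S=152.3000, (K−S)⁺=0.0000, hold=0.7034 ⇒ V=0.7034 continue | (k=6,j=4): S=199.5425, (K−S)⁺=0.0000, hold=0.0000 ⇒ V=0.0000 continue | (k=6,j=5): S=261.4392, (K−S)⁺=0.0000, hold=0.0000 ⇒ V=0.0000 continue | (k=6,j=6): S=342.5359, (K−S)⁺=0.0000, hold=0.0000 ⇒ V=0.0000 continue  boundary S*=88.7215
step 5: (k=5,j=0): S=77.5107, (K−S)⁺=41.3793, hold=40.8647 ⇒ V=41.3793 exercise | (k=5,j=1): S=101.5539, (K−S)⁺=17.3361, hold=20.1559 ⇒ V=20.1559 continue | (k=5,j=2): S=133.0553, (K−S)⁺=0.0000, hold=5.2814 ⇒ V=5.2814 continue | (k=5,j=3): S=174.3282, (K−S)⁺=0.0000, hold=0.3626 ⇒ V=0.3626 continue | (k=5,j=4): S=228.4036, (K−S)⁺=0.0000, hold=0.0000 ⇒ V=0.0000 continue | (k=5,j=5): S=299.2529, (K−S)⁺=0.0000, hold=0.0000 ⇒ V=0.0000 continue  boundary S*=77.5107
step 4: (k=4,j=0): S=88.7215, (K−S)⁺=30.1685, hold=31.0080 ⇒ V=31.0080 continue | (k=4,j=1): S=116.2424, (K−S)⁺=2.6476, hold=12.9254 ⇒ V=12.9254 continue | (k=4,j=2): S=152.3000, (K−S)⁺=0.0000, hold=2.8963 ⇒ V=2.8963 continue | (k=4,j=3): S=199.5425, (K−S)⁺=0.0000, hold=0.1869 ⇒ V=0.1869 continue | (k=4,j=4): S=261.4392, (K−S)⁺=0.0000, hold=0.0000 ⇒ V=0.0000 continue  boundary S*=-
step 3: (k=3,j=0): S=101.5539, (K−S)⁺=17.3361, hold=22.1899 ⇒ V=22.1899 continue | (k=3,j=1): S=133.0553, (K−S)⁺=0.0000, hold=8.0531 ⇒ V=8.0531 continue | (k=3,j=2): S=174.3282, (K−S)⁺=0.0000, hold=1.5826 ⇒ V=1.5826 continue | (k=3,j=3): S=228.4036, (K−S)⁺=0.0000, hold=0.0963 ⇒ V=0.0963 continue  boundary S*=-
step 2: (k=2,j=0): S=116.2424, (K−S)⁺=2.6476, hold=15.3049 ⇒ V=15.3049 continue | (k=2,j=1): S=152.3000, (K−S)⁺=0.0000, hold=4.9109 ⇒ V=4.9109 continue | (k=2,j=2): S=199.5425, (K−S)⁺=0.0000, hold=0.8620 ⇒ V=0.8620 continue  boundary S*=-
step 1: (k=1,j=0): S=133.0553, (K−S)⁺=0.0000, hold=10.2471 ⇒ V=10.2471 continue | (k=1,j=1): S=174.3282, (K−S)⁺=0.0000, hold=2.9452 ⇒ V=2.9452 continue  boundary S*=-
step 0: (k=0,j=0): S=152.3000, (K−S)⁺=0.0000, hold=6.6961 ⇒ V=6.6961 continue  boundary S*=-

price = 6.6961
boundary = - - - - - 77.5107 88.7215 101.5539
tree:
6.6961
10.2471 2.9452
15.3049 4.9109 0.8620
22.1899 8.0531 1.5826 0.0963
31.0080 12.9254 2.8963 0.1869 0.0000
41.3793 20.1559 5.2814 0.3626 0.0000 0.0000
51.1736 30.1685 9.5910 0.7034 0.0000 0.0000 0.0000
59.7303 41.3793 17.3361 1.3647 0.0000 0.0000 0.0000 0.0000
67.2057 51.1736 30.1685 2.6476 0.0000 0.0000 0.0000 0.0000 0.0000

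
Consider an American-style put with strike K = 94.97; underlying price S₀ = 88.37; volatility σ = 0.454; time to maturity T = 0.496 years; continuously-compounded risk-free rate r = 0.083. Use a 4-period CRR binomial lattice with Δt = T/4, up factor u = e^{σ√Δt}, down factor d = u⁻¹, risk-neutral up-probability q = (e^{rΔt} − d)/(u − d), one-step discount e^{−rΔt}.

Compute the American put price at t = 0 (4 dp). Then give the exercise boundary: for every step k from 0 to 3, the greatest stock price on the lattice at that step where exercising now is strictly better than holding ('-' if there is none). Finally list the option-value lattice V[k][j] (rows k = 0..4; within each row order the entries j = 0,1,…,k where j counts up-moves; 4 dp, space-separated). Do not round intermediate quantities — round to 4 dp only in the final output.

params: Δt=0.12400 u=1.17336 d=0.85225 q=0.49233 e^(-rΔt)=0.98976
t_4 payoffs: 48.3489 30.7835 6.6000 0.0000 0.0000
t_3: node(3,0) S=54.7032 payoff=40.2668 vs cont=39.2943 → 40.2668 [stop]  node(3,1) S=75.3137 payoff=19.6563 vs cont=18.6838 → 19.6563 [stop]  node(3,2) S=103.6897 payoff=0.0000 vs cont=3.3163 → 3.3163 [wait]  node(3,3) S=142.7568 payoff=0.0000 vs cont=0.0000 → 0.0000 [wait]  ⇒ S*(3)=75.3137
t_2: node(2,0) S=64.1865 payoff=30.7835 vs cont=29.8111 → 30.7835 [stop]  node(2,1) S=88.3700 payoff=6.6000 vs cont=11.4926 → 11.4926 [wait]  node(2,2) S=121.6651 payoff=0.0000 vs cont=1.6663 → 1.6663 [wait]  ⇒ S*(2)=64.1865
t_1: node(1,0) S=75.3137 payoff=19.6563 vs cont=21.0680 → 21.0680 [wait]  node(1,1) S=103.6897 payoff=0.0000 vs cont=6.5867 → 6.5867 [wait]  ⇒ S*(1)=-
t_0: node(0,0) S=88.3700 payoff=6.6000 vs cont=13.7956 → 13.7956 [wait]  ⇒ S*(0)=-

price = 13.7956
boundary = - - 64.1865 75.3137
tree:
13.7956
21.0680 6.5867
30.7835 11.4926 1.6663
40.2668 19.6563 3.3163 0.0000
48.3489 30.7835 6.6000 0.0000 0.0000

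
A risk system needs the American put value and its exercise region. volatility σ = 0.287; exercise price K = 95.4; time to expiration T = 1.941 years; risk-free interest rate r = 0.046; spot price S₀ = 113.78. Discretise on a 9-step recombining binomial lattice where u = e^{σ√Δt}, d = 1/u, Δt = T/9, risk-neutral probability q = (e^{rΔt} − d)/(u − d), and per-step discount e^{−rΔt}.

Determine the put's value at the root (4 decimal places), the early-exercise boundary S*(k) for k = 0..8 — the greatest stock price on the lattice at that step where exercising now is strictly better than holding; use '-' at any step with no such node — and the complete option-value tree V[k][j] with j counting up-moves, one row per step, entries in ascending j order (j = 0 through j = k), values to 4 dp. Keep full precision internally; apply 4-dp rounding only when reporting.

Δt=0.21567, u=1.14257, d=0.87522, q=0.50402, disc=e^(-rΔt)=0.99013
k=9 terminal: V=max(K-S,0) → 61.1145 50.6412 36.9686 19.1194 0.0000 0.0000 0.0000 0.0000 0.0000 0.0000
k=8: j=0 S=39.1737 intr=56.2263 cont=55.2845 V=56.2263[EX]; j=1 S=51.1402 intr=44.2598 cont=43.3180 V=44.2598[EX]; j=2 S=66.7622 intr=28.6378 cont=27.6961 V=28.6378[EX]; j=3 S=87.1562 intr=8.2438 cont=9.3892 V=9.3892[hold]; j=4 S=113.7800 intr=0.0000 cont=0.0000 V=0.0000[hold]; j=5 S=148.5367 intr=0.0000 cont=0.0000 V=0.0000[hold]; j=6 S=193.9106 intr=0.0000 cont=0.0000 V=0.0000[hold]; j=7 S=253.1450 intr=0.0000 cont=0.0000 V=0.0000[hold]; j=8 S=330.4738 intr=0.0000 cont=0.0000 V=0.0000[hold]  S*(8)=66.7622
k=7: j=0 S=44.7588 intr=50.6412 cont=49.6994 V=50.6412[EX]; j=1 S=58.4314 intr=36.9686 cont=36.0268 V=36.9686[EX]; j=2 S=76.2806 intr=19.1194 cont=18.7492 V=19.1194[EX]; j=3 S=99.5823 intr=0.0000 cont=4.6109 V=4.6109[hold]; j=4 S=130.0019 intr=0.0000 cont=0.0000 V=0.0000[hold]; j=5 S=169.7140 intr=0.0000 cont=0.0000 V=0.0000[hold]; j=6 S=221.5570 intr=0.0000 cont=0.0000 V=0.0000[hold]; j=7 S=289.2365 intr=0.0000 cont=0.0000 V=0.0000[hold]  S*(7)=76.2806
k=6: j=0 S=51.1402 intr=44.2598 cont=43.3180 V=44.2598[EX]; j=1 S=66.7622 intr=28.6378 cont=27.6961 V=28.6378[EX]; j=2 S=87.1562 intr=8.2438 cont=11.6903 V=11.6903[hold]; j=3 S=113.7800 intr=0.0000 cont=2.2643 V=2.2643[hold]; j=4 S=148.5367 intr=0.0000 cont=0.0000 V=0.0000[hold]; j=5 S=193.9106 intr=0.0000 cont=0.0000 V=0.0000[hold]; j=6 S=253.1450 intr=0.0000 cont=0.0000 V=0.0000[hold]  S*(6)=66.7622
k=5: j=0 S=58.4314 intr=36.9686 cont=36.0268 V=36.9686[EX]; j=1 S=76.2806 intr=19.1194 cont=19.8975 V=19.8975[hold]; j=2 S=99.5823 intr=0.0000 cont=6.8709 V=6.8709[hold]; j=3 S=130.0019 intr=0.0000 cont=1.1120 V=1.1120[hold]; j=4 S=169.7140 intr=0.0000 cont=0.0000 V=0.0000[hold]; j=5 S=221.5570 intr=0.0000 cont=0.0000 V=0.0000[hold]  S*(5)=58.4314
k=4: j=0 S=66.7622 intr=28.6378 cont=28.0844 V=28.6378[EX]; j=1 S=87.1562 intr=8.2438 cont=13.2002 V=13.2002[hold]; j=2 S=113.7800 intr=0.0000 cont=3.9291 V=3.9291[hold]; j=3 S=148.5367 intr=0.0000 cont=0.5461 V=0.5461[hold]; j=4 S=193.9106 intr=0.0000 cont=0.0000 V=0.0000[hold]  S*(4)=66.7622
k=3: j=0 S=76.2806 intr=19.1194 cont=20.6511 V=20.6511[hold]; j=1 S=99.5823 intr=0.0000 cont=8.4432 V=8.4432[hold]; j=2 S=130.0019 intr=0.0000 cont=2.2020 V=2.2020[hold]; j=3 S=169.7140 intr=0.0000 cont=0.2682 V=0.2682[hold]  S*(3)=-
k=2: j=0 S=87.1562 intr=8.2438 cont=14.3550 V=14.3550[hold]; j=1 S=113.7800 intr=0.0000 cont=5.2453 V=5.2453[hold]; j=2 S=148.5367 intr=0.0000 cont=1.2152 V=1.2152[hold]  S*(2)=-
k=1: j=0 S=99.5823 intr=0.0000 cont=9.6671 V=9.6671[hold]; j=1 S=130.0019 intr=0.0000 cont=3.1823 V=3.1823[hold]  S*(1)=-
k=0: j=0 S=113.7800 intr=0.0000 cont=6.3355 V=6.3355[hold]  S*(0)=-

price = 6.3355
boundary = - - - - 66.7622 58.4314 66.7622 76.2806 66.7622
tree:
6.3355
9.6671 3.1823
14.3550 5.2453 1.2152
20.6511 8.4432 2.2020 0.2682
28.6378 13.2002 3.9291 0.5461 0.0000
36.9686 19.8975 6.8709 1.1120 0.0000 0.0000
44.2598 28.6378 11.6903 2.2643 0.0000 0.0000 0.0000
50.6412 36.9686 19.1194 4.6109 0.0000 0.0000 0.0000 0.0000
56.2263 44.2598 28.6378 9.3892 0.0000 0.0000 0.0000 0.0000 0.0000
61.1145 50.6412 36.9686 19.1194 0.0000 0.0000 0.0000 0.0000 0.0000 0.0000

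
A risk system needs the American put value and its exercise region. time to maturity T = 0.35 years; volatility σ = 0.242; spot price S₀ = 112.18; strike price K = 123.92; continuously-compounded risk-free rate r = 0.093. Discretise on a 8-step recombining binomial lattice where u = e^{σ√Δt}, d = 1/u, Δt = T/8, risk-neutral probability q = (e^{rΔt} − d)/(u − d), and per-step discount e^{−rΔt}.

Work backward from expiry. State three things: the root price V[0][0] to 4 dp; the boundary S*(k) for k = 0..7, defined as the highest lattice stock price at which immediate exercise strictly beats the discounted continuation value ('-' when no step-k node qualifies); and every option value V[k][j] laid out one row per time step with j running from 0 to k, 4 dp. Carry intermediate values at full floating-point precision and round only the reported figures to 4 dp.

Δt=0.04375, u=1.05192, d=0.95064, q=0.52760, disc=e^(-rΔt)=0.99594
k=8 terminal: V=max(K-S,0) → 49.0943 41.1226 32.3015 22.5407 11.7400 0.0000 0.0000 0.0000 0.0000
k=7: j=0 S=78.7107 intr=45.2093 cont=44.7061 V=45.2093[EX]; j=1 S=87.0964 intr=36.8236 cont=36.3205 V=36.8236[EX]; j=2 S=96.3754 intr=27.5446 cont=27.0414 V=27.5446[EX]; j=3 S=106.6430 intr=17.2770 cont=16.7738 V=17.2770[EX]; j=4 S=118.0045 intr=5.9155 cont=5.5234 V=5.9155[EX]; j=5 S=130.5764 intr=0.0000 cont=0.0000 V=0.0000[hold]; j=6 S=144.4877 intr=0.0000 cont=0.0000 V=0.0000[hold]; j=7 S=159.8811 intr=0.0000 cont=0.0000 V=0.0000[hold]  S*(7)=118.0045
k=6: j=0 S=82.7974 intr=41.1226 cont=40.6194 V=41.1226[EX]; j=1 S=91.6185 intr=32.3015 cont=31.7983 V=32.3015[EX]; j=2 S=101.3793 intr=22.5407 cont=22.0375 V=22.5407[EX]; j=3 S=112.1800 intr=11.7400 cont=11.2368 V=11.7400[EX]; j=4 S=124.1314 intr=0.0000 cont=2.7831 V=2.7831[hold]; j=5 S=137.3560 intr=0.0000 cont=0.0000 V=0.0000[hold]; j=6 S=151.9896 intr=0.0000 cont=0.0000 V=0.0000[hold]  S*(6)=112.1800
k=5: j=0 S=87.0964 intr=36.8236 cont=36.3205 V=36.8236[EX]; j=1 S=96.3754 intr=27.5446 cont=27.0414 V=27.5446[EX]; j=2 S=106.6430 intr=17.2770 cont=16.7738 V=17.2770[EX]; j=3 S=118.0045 intr=5.9155 cont=6.9858 V=6.9858[hold]; j=4 S=130.5764 intr=0.0000 cont=1.3094 V=1.3094[hold]; j=5 S=144.4877 intr=0.0000 cont=0.0000 V=0.0000[hold]  S*(5)=106.6430
k=4: j=0 S=91.6185 intr=32.3015 cont=31.7983 V=32.3015[EX]; j=1 S=101.3793 intr=22.5407 cont=22.0375 V=22.5407[EX]; j=2 S=112.1800 intr=11.7400 cont=11.7992 V=11.7992[hold]; j=3 S=124.1314 intr=0.0000 cont=3.9747 V=3.9747[hold]; j=4 S=137.3560 intr=0.0000 cont=0.6160 V=0.6160[hold]  S*(4)=101.3793
k=3: j=0 S=96.3754 intr=27.5446 cont=27.0414 V=27.5446[EX]; j=1 S=106.6430 intr=17.2770 cont=16.8050 V=17.2770[EX]; j=2 S=118.0045 intr=5.9155 cont=7.6398 V=7.6398[hold]; j=3 S=130.5764 intr=0.0000 cont=2.1937 V=2.1937[hold]  S*(3)=106.6430
k=2: j=0 S=101.3793 intr=22.5407 cont=22.0375 V=22.5407[EX]; j=1 S=112.1800 intr=11.7400 cont=12.1429 V=12.1429[hold]; j=2 S=124.1314 intr=0.0000 cont=4.7471 V=4.7471[hold]  S*(2)=101.3793
k=1: j=0 S=106.6430 intr=17.2770 cont=16.9855 V=17.2770[EX]; j=1 S=118.0045 intr=5.9155 cont=8.2074 V=8.2074[hold]  S*(1)=106.6430
k=0: j=0 S=112.1800 intr=11.7400 cont=12.4411 V=12.4411[hold]  S*(0)=-

price = 12.4411
boundary = - 106.6430 101.3793 106.6430 101.3793 106.6430 112.1800 118.0045
tree:
12.4411
17.2770 8.2074
22.5407 12.1429 4.7471
27.5446 17.2770 7.6398 2.1937
32.3015 22.5407 11.7992 3.9747 0.6160
36.8236 27.5446 17.2770 6.9858 1.3094 0.0000
41.1226 32.3015 22.5407 11.7400 2.7831 0.0000 0.0000
45.2093 36.8236 27.5446 17.2770 5.9155 0.0000 0.0000 0.0000
49.0943 41.1226 32.3015 22.5407 11.7400 0.0000 0.0000 0.0000 0.0000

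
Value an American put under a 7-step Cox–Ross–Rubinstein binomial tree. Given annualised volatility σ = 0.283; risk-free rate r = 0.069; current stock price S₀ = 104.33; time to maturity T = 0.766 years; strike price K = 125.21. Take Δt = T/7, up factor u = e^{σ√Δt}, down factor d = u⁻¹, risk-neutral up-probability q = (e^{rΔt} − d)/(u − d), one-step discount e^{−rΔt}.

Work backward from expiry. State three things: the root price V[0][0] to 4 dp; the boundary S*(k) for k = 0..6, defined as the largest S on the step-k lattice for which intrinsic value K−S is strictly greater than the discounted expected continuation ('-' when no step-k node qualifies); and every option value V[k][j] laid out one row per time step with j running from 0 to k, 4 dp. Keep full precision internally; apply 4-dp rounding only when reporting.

params: Δt=0.10943 u=1.09814 d=0.91063 q=0.51703 e^(-rΔt)=0.99248
t_7 payoffs: 71.0337 59.8783 46.4260 30.2038 10.6412 0.0000 0.0000 0.0000
t_6: node(6,0) S=59.4931 payoff=65.7169 vs cont=64.7750 → 65.7169 [stop]  node(6,1) S=71.7432 payoff=53.4668 vs cont=52.5249 → 53.4668 [stop]  node(6,2) S=86.5157 payoff=38.6943 vs cont=37.7524 → 38.6943 [stop]  node(6,3) S=104.3300 payoff=20.8800 vs cont=19.9382 → 20.8800 [stop]  node(6,4) S=125.8124 payoff=0.0000 vs cont=5.1007 → 5.1007 [wait]  node(6,5) S=151.7181 payoff=0.0000 vs cont=0.0000 → 0.0000 [wait]  node(6,6) S=182.9581 payoff=0.0000 vs cont=0.0000 → 0.0000 [wait]  ⇒ S*(6)=104.3300
t_5: node(5,0) S=65.3317 payoff=59.8783 vs cont=58.9365 → 59.8783 [stop]  node(5,1) S=78.7840 payoff=46.4260 vs cont=45.4842 → 46.4260 [stop]  node(5,2) S=95.0062 payoff=30.2038 vs cont=29.2619 → 30.2038 [stop]  node(5,3) S=114.5688 payoff=10.6412 vs cont=12.6259 → 12.6259 [wait]  node(5,4) S=138.1594 payoff=0.0000 vs cont=2.4449 → 2.4449 [wait]  node(5,5) S=166.6075 payoff=0.0000 vs cont=0.0000 → 0.0000 [wait]  ⇒ S*(5)=95.0062
t_4: node(4,0) S=71.7432 payoff=53.4668 vs cont=52.5249 → 53.4668 [stop]  node(4,1) S=86.5157 payoff=38.6943 vs cont=37.7524 → 38.6943 [stop]  node(4,2) S=104.3300 payoff=20.8800 vs cont=20.9566 → 20.9566 [wait]  node(4,3) S=125.8124 payoff=0.0000 vs cont=7.3066 → 7.3066 [wait]  node(4,4) S=151.7181 payoff=0.0000 vs cont=1.1719 → 1.1719 [wait]  ⇒ S*(4)=86.5157
t_3: node(3,0) S=78.7840 payoff=46.4260 vs cont=45.4842 → 46.4260 [stop]  node(3,1) S=95.0062 payoff=30.2038 vs cont=29.3012 → 30.2038 [stop]  node(3,2) S=114.5688 payoff=10.6412 vs cont=13.7945 → 13.7945 [wait]  node(3,3) S=138.1594 payoff=0.0000 vs cont=4.1037 → 4.1037 [wait]  ⇒ S*(3)=95.0062
t_2: node(2,0) S=86.5157 payoff=38.6943 vs cont=37.7524 → 38.6943 [stop]  node(2,1) S=104.3300 payoff=20.8800 vs cont=21.5563 → 21.5563 [wait]  node(2,2) S=125.8124 payoff=0.0000 vs cont=8.7180 → 8.7180 [wait]  ⇒ S*(2)=86.5157
t_1: node(1,0) S=95.0062 payoff=30.2038 vs cont=29.6089 → 30.2038 [stop]  node(1,1) S=114.5688 payoff=10.6412 vs cont=14.8062 → 14.8062 [wait]  ⇒ S*(1)=95.0062
t_0: node(0,0) S=104.3300 payoff=20.8800 vs cont=22.0754 → 22.0754 [wait]  ⇒ S*(0)=-

price = 22.0754
boundary = - 95.0062 86.5157 95.0062 86.5157 95.0062 104.3300
tree:
22.0754
30.2038 14.8062
38.6943 21.5563 8.7180
46.4260 30.2038 13.7945 4.1037
53.4668 38.6943 20.9566 7.3066 1.1719
59.8783 46.4260 30.2038 12.6259 2.4449 0.0000
65.7169 53.4668 38.6943 20.8800 5.1007 0.0000 0.0000
71.0337 59.8783 46.4260 30.2038 10.6412 0.0000 0.0000 0.0000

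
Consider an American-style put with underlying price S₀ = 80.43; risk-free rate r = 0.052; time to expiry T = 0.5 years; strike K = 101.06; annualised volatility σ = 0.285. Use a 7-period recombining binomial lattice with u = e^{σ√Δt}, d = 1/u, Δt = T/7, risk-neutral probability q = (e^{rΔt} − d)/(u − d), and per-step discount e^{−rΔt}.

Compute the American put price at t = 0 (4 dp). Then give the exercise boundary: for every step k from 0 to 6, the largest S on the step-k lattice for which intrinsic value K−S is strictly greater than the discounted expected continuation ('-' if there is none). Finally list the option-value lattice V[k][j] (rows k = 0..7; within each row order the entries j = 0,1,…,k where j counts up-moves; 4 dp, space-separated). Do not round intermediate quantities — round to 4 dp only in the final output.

price = 20.6926
boundary = - 74.5312 80.4300 74.5312 80.4300 86.7957 93.6651
tree:
20.6926
26.5288 15.1329
31.9950 20.6300 9.8640
37.0603 26.5288 14.6295 5.2724
41.7541 31.9950 20.6300 8.8642 1.7958
46.1036 37.0603 26.5288 14.2643 3.6442 0.0000
50.1342 41.7541 31.9950 20.6300 7.3949 0.0000 0.0000
53.8691 46.1036 37.0603 26.5288 14.2643 0.0000 0.0000 0.0000

Δt=0.07143, u=1.07915, d=0.92666, q=0.50537, disc=e^(-rΔt)=0.99629
k=7 terminal: V=max(K-S,0) → 53.8691 46.1036 37.0603 26.5288 14.2643 0.0000 0.0000 0.0000
k=6: j=0 S=50.9258 intr=50.1342 cont=49.7595 V=50.1342[EX]; j=1 S=59.3059 intr=41.7541 cont=41.3794 V=41.7541[EX]; j=2 S=69.0650 intr=31.9950 cont=31.6203 V=31.9950[EX]; j=3 S=80.4300 intr=20.6300 cont=20.2553 V=20.6300[EX]; j=4 S=93.6651 intr=7.3949 cont=7.0294 V=7.3949[EX]; j=5 S=109.0782 intr=0.0000 cont=0.0000 V=0.0000[hold]; j=6 S=127.0275 intr=0.0000 cont=0.0000 V=0.0000[hold]  S*(6)=93.6651
k=5: j=0 S=54.9564 intr=46.1036 cont=45.7289 V=46.1036[EX]; j=1 S=63.9997 intr=37.0603 cont=36.6856 V=37.0603[EX]; j=2 S=74.5312 intr=26.5288 cont=26.1541 V=26.5288[EX]; j=3 S=86.7957 intr=14.2643 cont=13.8897 V=14.2643[EX]; j=4 S=101.0783 intr=0.0000 cont=3.6442 V=3.6442[hold]; j=5 S=117.7112 intr=0.0000 cont=0.0000 V=0.0000[hold]  S*(5)=86.7957
k=4: j=0 S=59.3059 intr=41.7541 cont=41.3794 V=41.7541[EX]; j=1 S=69.0650 intr=31.9950 cont=31.6203 V=31.9950[EX]; j=2 S=80.4300 intr=20.6300 cont=20.2553 V=20.6300[EX]; j=3 S=93.6651 intr=7.3949 cont=8.8642 V=8.8642[hold]; j=4 S=109.0782 intr=0.0000 cont=1.7958 V=1.7958[hold]  S*(4)=80.4300
k=3: j=0 S=63.9997 intr=37.0603 cont=36.6856 V=37.0603[EX]; j=1 S=74.5312 intr=26.5288 cont=26.1541 V=26.5288[EX]; j=2 S=86.7957 intr=14.2643 cont=14.6295 V=14.6295[hold]; j=3 S=101.0783 intr=0.0000 cont=5.2724 V=5.2724[hold]  S*(3)=74.5312
k=2: j=0 S=69.0650 intr=31.9950 cont=31.6203 V=31.9950[EX]; j=1 S=80.4300 intr=20.6300 cont=20.4392 V=20.6300[EX]; j=2 S=93.6651 intr=7.3949 cont=9.8640 V=9.8640[hold]  S*(2)=80.4300
k=1: j=0 S=74.5312 intr=26.5288 cont=26.1541 V=26.5288[EX]; j=1 S=86.7957 intr=14.2643 cont=15.1329 V=15.1329[hold]  S*(1)=74.5312
k=0: j=0 S=80.4300 intr=20.6300 cont=20.6926 V=20.6926[hold]  S*(0)=-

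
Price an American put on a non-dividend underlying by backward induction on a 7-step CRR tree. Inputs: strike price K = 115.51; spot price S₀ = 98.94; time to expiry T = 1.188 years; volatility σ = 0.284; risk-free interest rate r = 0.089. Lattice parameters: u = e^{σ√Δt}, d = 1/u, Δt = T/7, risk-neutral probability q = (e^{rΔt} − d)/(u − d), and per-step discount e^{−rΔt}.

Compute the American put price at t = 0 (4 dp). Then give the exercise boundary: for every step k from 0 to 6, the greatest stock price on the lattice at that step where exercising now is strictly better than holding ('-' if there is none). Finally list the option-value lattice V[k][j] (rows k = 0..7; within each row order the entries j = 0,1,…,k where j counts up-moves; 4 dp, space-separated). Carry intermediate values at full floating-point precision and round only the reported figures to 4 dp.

price = 18.5249
boundary = - 88.0158 78.2977 88.0158 78.2977 88.0158 98.9400
tree:
18.5249
27.4942 11.2765
37.2123 17.9350 5.8254
45.8574 27.4942 10.1585 2.2349
53.5479 37.2123 17.1199 4.4131 0.4104
60.3893 45.8574 27.4942 8.6138 0.8974 0.0000
66.4754 53.5479 37.2123 16.5700 1.9620 0.0000 0.0000
71.8894 60.3893 45.8574 27.4942 4.2899 0.0000 0.0000 0.0000

Δt=0.16971  u=1.12412  d=0.88959  q=0.53568  discount=0.98501
step 7 (expiry): payoffs max(K−S,0) = 71.8894 60.3893 45.8574 27.4942 4.2899 0.0000 0.0000 0.0000
step 6: (k=6,j=0): S=49.0346, (K−S)⁺=66.4754, hold=64.7437 ⇒ V=66.4754 exercise | (k=6,j=1): S=61.9621, (K−S)⁺=53.5479, hold=51.8163 ⇒ V=53.5479 exercise | (k=6,j=2): S=78.2977, (K−S)⁺=37.2123, hold=35.4807 ⇒ V=37.2123 exercise | (k=6,j=3): S=98.9400, (K−S)⁺=16.5700, hold=14.8384 ⇒ V=16.5700 exercise | (k=6,j=4): S=125.0244, (K−S)⁺=0.0000, hold=1.9620 ⇒ V=1.9620 continue | (k=6,j=5): S=157.9857, (K−S)⁺=0.0000, hold=0.0000 ⇒ V=0.0000 continue | (k=6,j=6): S=199.6369, (K−S)⁺=0.0000, hold=0.0000 ⇒ V=0.0000 continue  boundary S*=98.9400
step 5: (k=5,j=0): S=55.1207, (K−S)⁺=60.3893, hold=58.6577 ⇒ V=60.3893 exercise | (k=5,j=1): S=69.6526, (K−S)⁺=45.8574, hold=44.1258 ⇒ V=45.8574 exercise | (k=5,j=2): S=88.0158, (K−S)⁺=27.4942, hold=25.7626 ⇒ V=27.4942 exercise | (k=5,j=3): S=111.2201, (K−S)⁺=4.2899, hold=8.6138 ⇒ V=8.6138 continue | (k=5,j=4): S=140.5421, (K−S)⁺=0.0000, hold=0.8974 ⇒ V=0.8974 continue | (k=5,j=5): S=177.5944, (K−S)⁺=0.0000, hold=0.0000 ⇒ V=0.0000 continue  boundary S*=88.0158
step 4: (k=4,j=0): S=61.9621, (K−S)⁺=53.5479, hold=51.8163 ⇒ V=53.5479 exercise | (k=4,j=1): S=78.2977, (K−S)⁺=37.2123, hold=35.4807 ⇒ V=37.2123 exercise | (k=4,j=2): S=98.9400, (K−S)⁺=16.5700, hold=17.1199 ⇒ V=17.1199 continue | (k=4,j=3): S=125.0244, (K−S)⁺=0.0000, hold=4.4131 ⇒ V=4.4131 continue | (k=4,j=4): S=157.9857, (K−S)⁺=0.0000, hold=0.4104 ⇒ V=0.4104 continue  boundary S*=78.2977
step 3: (k=3,j=0): S=69.6526, (K−S)⁺=45.8574, hold=44.1258 ⇒ V=45.8574 exercise | (k=3,j=1): S=88.0158, (K−S)⁺=27.4942, hold=26.0528 ⇒ V=27.4942 exercise | (k=3,j=2): S=111.2201, (K−S)⁺=4.2899, hold=10.1585 ⇒ V=10.1585 continue | (k=3,j=3): S=140.5421, (K−S)⁺=0.0000, hold=2.2349 ⇒ V=2.2349 continue  boundary S*=88.0158
step 2: (k=2,j=0): S=78.2977, (K−S)⁺=37.2123, hold=35.4807 ⇒ V=37.2123 exercise | (k=2,j=1): S=98.9400, (K−S)⁺=16.5700, hold=17.9350 ⇒ V=17.9350 continue | (k=2,j=2): S=125.0244, (K−S)⁺=0.0000, hold=5.8254 ⇒ V=5.8254 continue  boundary S*=78.2977
step 1: (k=1,j=0): S=88.0158, (K−S)⁺=27.4942, hold=26.4828 ⇒ V=27.4942 exercise | (k=1,j=1): S=111.2201, (K−S)⁺=4.2899, hold=11.2765 ⇒ V=11.2765 continue  boundary S*=88.0158
step 0: (k=0,j=0): S=98.9400, (K−S)⁺=16.5700, hold=18.5249 ⇒ V=18.5249 continue  boundary S*=-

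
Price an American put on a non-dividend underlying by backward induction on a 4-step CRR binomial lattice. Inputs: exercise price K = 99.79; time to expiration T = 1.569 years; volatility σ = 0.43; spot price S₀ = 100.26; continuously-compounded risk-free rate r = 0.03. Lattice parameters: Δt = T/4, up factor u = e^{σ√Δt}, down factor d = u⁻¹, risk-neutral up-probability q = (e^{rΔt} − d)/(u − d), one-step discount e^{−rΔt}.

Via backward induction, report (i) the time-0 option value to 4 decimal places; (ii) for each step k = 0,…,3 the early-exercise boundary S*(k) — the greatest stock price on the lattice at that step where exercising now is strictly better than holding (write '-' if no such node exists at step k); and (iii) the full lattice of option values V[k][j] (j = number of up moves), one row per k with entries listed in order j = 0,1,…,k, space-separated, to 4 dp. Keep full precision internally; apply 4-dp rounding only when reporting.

price = 18.0413
boundary = - - 58.5072 76.5894
tree:
18.0413
27.8634 6.7361
41.2828 12.5012 0.0000
55.0959 23.2006 0.0000 0.0000
65.6478 41.2828 0.0000 0.0000 0.0000

params: Δt=0.39225 u=1.30906 d=0.76391 q=0.45479 e^(-rΔt)=0.98830
t_4 payoffs: 65.6478 41.2828 0.0000 0.0000 0.0000
t_3: node(3,0) S=44.6941 payoff=55.0959 vs cont=53.9285 → 55.0959 [stop]  node(3,1) S=76.5894 payoff=23.2006 vs cont=22.2445 → 23.2006 [stop]  node(3,2) S=131.2462 payoff=0.0000 vs cont=0.0000 → 0.0000 [wait]  node(3,3) S=224.9081 payoff=0.0000 vs cont=0.0000 → 0.0000 [wait]  ⇒ S*(3)=76.5894
t_2: node(2,0) S=58.5072 payoff=41.2828 vs cont=40.1154 → 41.2828 [stop]  node(2,1) S=100.2600 payoff=0.0000 vs cont=12.5012 → 12.5012 [wait]  node(2,2) S=171.8090 payoff=0.0000 vs cont=0.0000 → 0.0000 [wait]  ⇒ S*(2)=58.5072
t_1: node(1,0) S=76.5894 payoff=23.2006 vs cont=27.8634 → 27.8634 [wait]  node(1,1) S=131.2462 payoff=0.0000 vs cont=6.7361 → 6.7361 [wait]  ⇒ S*(1)=-
t_0: node(0,0) S=100.2600 payoff=0.0000 vs cont=18.0413 → 18.0413 [wait]  ⇒ S*(0)=-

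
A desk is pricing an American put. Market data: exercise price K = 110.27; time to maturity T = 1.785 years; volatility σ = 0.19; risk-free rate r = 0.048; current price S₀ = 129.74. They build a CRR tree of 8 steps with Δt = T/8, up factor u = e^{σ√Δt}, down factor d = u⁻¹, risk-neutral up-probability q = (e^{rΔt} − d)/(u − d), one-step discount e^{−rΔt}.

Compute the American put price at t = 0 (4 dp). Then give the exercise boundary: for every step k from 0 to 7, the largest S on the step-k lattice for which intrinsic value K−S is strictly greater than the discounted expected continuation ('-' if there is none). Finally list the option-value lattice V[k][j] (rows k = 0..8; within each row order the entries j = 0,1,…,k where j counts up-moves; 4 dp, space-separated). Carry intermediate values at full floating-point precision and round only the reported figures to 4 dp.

params: Δt=0.22312 u=1.09390 d=0.91416 q=0.53748 e^(-rΔt)=0.98935
t_8 payoffs: 46.9916 34.5501 19.6624 1.8475 0.0000 0.0000 0.0000 0.0000 0.0000
t_7: node(7,0) S=69.2202 payoff=41.0498 vs cont=39.8751 → 41.0498 [stop]  node(7,1) S=82.8299 payoff=27.4401 vs cont=26.2654 → 27.4401 [stop]  node(7,2) S=99.1156 payoff=11.1544 vs cont=9.9797 → 11.1544 [stop]  node(7,3) S=118.6032 payoff=0.0000 vs cont=0.8454 → 0.8454 [wait]  node(7,4) S=141.9225 payoff=0.0000 vs cont=0.0000 → 0.0000 [wait]  node(7,5) S=169.8267 payoff=0.0000 vs cont=0.0000 → 0.0000 [wait]  node(7,6) S=203.2172 payoff=0.0000 vs cont=0.0000 → 0.0000 [wait]  node(7,7) S=243.1729 payoff=0.0000 vs cont=0.0000 → 0.0000 [wait]  ⇒ S*(7)=99.1156
t_6: node(6,0) S=75.7199 payoff=34.5501 vs cont=33.3754 → 34.5501 [stop]  node(6,1) S=90.6076 payoff=19.6624 vs cont=18.4877 → 19.6624 [stop]  node(6,2) S=108.4225 payoff=1.8475 vs cont=5.5537 → 5.5537 [wait]  node(6,3) S=129.7400 payoff=0.0000 vs cont=0.3869 → 0.3869 [wait]  node(6,4) S=155.2489 payoff=0.0000 vs cont=0.0000 → 0.0000 [wait]  node(6,5) S=185.7733 payoff=0.0000 vs cont=0.0000 → 0.0000 [wait]  node(6,6) S=222.2992 payoff=0.0000 vs cont=0.0000 → 0.0000 [wait]  ⇒ S*(6)=90.6076
t_5: node(5,0) S=82.8299 payoff=27.4401 vs cont=26.2654 → 27.4401 [stop]  node(5,1) S=99.1156 payoff=11.1544 vs cont=11.9505 → 11.9505 [wait]  node(5,2) S=118.6032 payoff=0.0000 vs cont=2.7470 → 2.7470 [wait]  node(5,3) S=141.9225 payoff=0.0000 vs cont=0.1770 → 0.1770 [wait]  node(5,4) S=169.8267 payoff=0.0000 vs cont=0.0000 → 0.0000 [wait]  node(5,5) S=203.2172 payoff=0.0000 vs cont=0.0000 → 0.0000 [wait]  ⇒ S*(5)=82.8299
t_4: node(4,0) S=90.6076 payoff=19.6624 vs cont=18.9110 → 19.6624 [stop]  node(4,1) S=108.4225 payoff=1.8475 vs cont=6.9292 → 6.9292 [wait]  node(4,2) S=129.7400 payoff=0.0000 vs cont=1.3511 → 1.3511 [wait]  node(4,3) S=155.2489 payoff=0.0000 vs cont=0.0810 → 0.0810 [wait]  node(4,4) S=185.7733 payoff=0.0000 vs cont=0.0000 → 0.0000 [wait]  ⇒ S*(4)=90.6076
t_3: node(3,0) S=99.1156 payoff=11.1544 vs cont=12.6819 → 12.6819 [wait]  node(3,1) S=118.6032 payoff=0.0000 vs cont=3.8892 → 3.8892 [wait]  node(3,2) S=141.9225 payoff=0.0000 vs cont=0.6613 → 0.6613 [wait]  node(3,3) S=169.8267 payoff=0.0000 vs cont=0.0371 → 0.0371 [wait]  ⇒ S*(3)=-
t_2: node(2,0) S=108.4225 payoff=1.8475 vs cont=7.8712 → 7.8712 [wait]  node(2,1) S=129.7400 payoff=0.0000 vs cont=2.1313 → 2.1313 [wait]  node(2,2) S=155.2489 payoff=0.0000 vs cont=0.3223 → 0.3223 [wait]  ⇒ S*(2)=-
t_1: node(1,0) S=118.6032 payoff=0.0000 vs cont=4.7351 → 4.7351 [wait]  node(1,1) S=141.9225 payoff=0.0000 vs cont=1.1467 → 1.1467 [wait]  ⇒ S*(1)=-
t_0: node(0,0) S=129.7400 payoff=0.0000 vs cont=2.7765 → 2.7765 [wait]  ⇒ S*(0)=-

price = 2.7765
boundary = - - - - 90.6076 82.8299 90.6076 99.1156
tree:
2.7765
4.7351 1.1467
7.8712 2.1313 0.3223
12.6819 3.8892 0.6613 0.0371
19.6624 6.9292 1.3511 0.0810 0.0000
27.4401 11.9505 2.7470 0.1770 0.0000 0.0000
34.5501 19.6624 5.5537 0.3869 0.0000 0.0000 0.0000
41.0498 27.4401 11.1544 0.8454 0.0000 0.0000 0.0000 0.0000
46.9916 34.5501 19.6624 1.8475 0.0000 0.0000 0.0000 0.0000 0.0000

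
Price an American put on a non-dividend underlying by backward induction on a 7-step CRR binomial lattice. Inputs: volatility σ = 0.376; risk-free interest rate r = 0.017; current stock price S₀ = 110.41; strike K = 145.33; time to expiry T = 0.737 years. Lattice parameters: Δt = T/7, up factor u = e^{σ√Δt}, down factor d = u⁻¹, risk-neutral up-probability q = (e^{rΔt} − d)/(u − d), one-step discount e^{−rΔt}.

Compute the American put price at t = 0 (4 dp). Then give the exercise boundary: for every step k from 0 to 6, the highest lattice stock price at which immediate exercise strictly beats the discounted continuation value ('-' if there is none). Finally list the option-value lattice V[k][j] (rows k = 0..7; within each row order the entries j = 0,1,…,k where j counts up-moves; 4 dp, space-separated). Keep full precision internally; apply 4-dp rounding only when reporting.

price = 38.6310
boundary = - - 86.5043 76.5688 86.5043 97.7289 110.4100
tree:
38.6310
48.4718 27.9803
58.8257 37.2952 17.8666
68.7612 47.8431 25.8636 9.1605
77.5555 58.8257 35.9743 14.8689 2.9326
85.3397 68.7612 47.6011 23.3543 5.6158 0.0000
92.2299 77.5555 58.8257 34.9200 10.7540 0.0000 0.0000
98.3287 85.3397 68.7612 47.6011 20.5934 0.0000 0.0000 0.0000

params: Δt=0.10529 u=1.12976 d=0.88515 q=0.47686 e^(-rΔt)=0.99821
t_7 payoffs: 98.3287 85.3397 68.7612 47.6011 20.5934 0.0000 0.0000 0.0000
t_6: node(6,0) S=53.1001 payoff=92.2299 vs cont=91.9700 → 92.2299 [stop]  node(6,1) S=67.7745 payoff=77.5555 vs cont=77.2956 → 77.5555 [stop]  node(6,2) S=86.5043 payoff=58.8257 vs cont=58.5659 → 58.8257 [stop]  node(6,3) S=110.4100 payoff=34.9200 vs cont=34.6601 → 34.9200 [stop]  node(6,4) S=140.9222 payoff=4.4078 vs cont=10.7540 → 10.7540 [wait]  node(6,5) S=179.8665 payoff=0.0000 vs cont=0.0000 → 0.0000 [wait]  node(6,6) S=229.5733 payoff=0.0000 vs cont=0.0000 → 0.0000 [wait]  ⇒ S*(6)=110.4100
t_5: node(5,0) S=59.9903 payoff=85.3397 vs cont=85.0798 → 85.3397 [stop]  node(5,1) S=76.5688 payoff=68.7612 vs cont=68.5013 → 68.7612 [stop]  node(5,2) S=97.7289 payoff=47.6011 vs cont=47.3412 → 47.6011 [stop]  node(5,3) S=124.7366 payoff=20.5934 vs cont=23.3543 → 23.3543 [wait]  node(5,4) S=159.2080 payoff=0.0000 vs cont=5.6158 → 5.6158 [wait]  node(5,5) S=203.2057 payoff=0.0000 vs cont=0.0000 → 0.0000 [wait]  ⇒ S*(5)=97.7289
t_4: node(4,0) S=67.7745 payoff=77.5555 vs cont=77.2956 → 77.5555 [stop]  node(4,1) S=86.5043 payoff=58.8257 vs cont=58.5659 → 58.8257 [stop]  node(4,2) S=110.4100 payoff=34.9200 vs cont=35.9743 → 35.9743 [wait]  node(4,3) S=140.9222 payoff=4.4078 vs cont=14.8689 → 14.8689 [wait]  node(4,4) S=179.8665 payoff=0.0000 vs cont=2.9326 → 2.9326 [wait]  ⇒ S*(4)=86.5043
t_3: node(3,0) S=76.5688 payoff=68.7612 vs cont=68.5013 → 68.7612 [stop]  node(3,1) S=97.7289 payoff=47.6011 vs cont=47.8431 → 47.8431 [wait]  node(3,2) S=124.7366 payoff=20.5934 vs cont=25.8636 → 25.8636 [wait]  node(3,3) S=159.2080 payoff=0.0000 vs cont=9.1605 → 9.1605 [wait]  ⇒ S*(3)=76.5688
t_2: node(2,0) S=86.5043 payoff=58.8257 vs cont=58.6810 → 58.8257 [stop]  node(2,1) S=110.4100 payoff=34.9200 vs cont=37.2952 → 37.2952 [wait]  node(2,2) S=140.9222 payoff=4.4078 vs cont=17.8666 → 17.8666 [wait]  ⇒ S*(2)=86.5043
t_1: node(1,0) S=97.7289 payoff=47.6011 vs cont=48.4718 → 48.4718 [wait]  node(1,1) S=124.7366 payoff=20.5934 vs cont=27.9803 → 27.9803 [wait]  ⇒ S*(1)=-
t_0: node(0,0) S=110.4100 payoff=34.9200 vs cont=38.6310 → 38.6310 [wait]  ⇒ S*(0)=-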